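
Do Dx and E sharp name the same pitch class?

Two spellings are enharmonically equivalent only if they share a pitch class.
Here D## → 4, E# → 5; 4 ≠ 5, so they are not.

No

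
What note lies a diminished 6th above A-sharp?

A up a major sixth is F#, so the target letter is F.
From A#, a diminished sixth is 7 semitones up: F.

F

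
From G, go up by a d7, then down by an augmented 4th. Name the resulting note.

Cbb

A diminished seventh up from G is Fb (letter F, 9 semitones up).
An augmented fourth down from Fb is Cbb (letter C, 6 semitones down).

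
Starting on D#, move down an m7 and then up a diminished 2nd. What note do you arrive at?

A minor seventh down from D# is E# (letter E, 10 semitones down).
A diminished second up from E# is F (letter F, 0 semitones up).

F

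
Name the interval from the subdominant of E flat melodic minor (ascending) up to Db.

perfect fourth

The subdominant of Eb melodic minor (ascending) is Ab.
Ab up to Db: letters A→D make it a fourth; 5 semitones makes it perfect.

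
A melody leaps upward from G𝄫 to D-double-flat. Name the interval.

perfect fifth

Counting letters G–A–B–C–D gives a fifth.
Gbb→Dbb = 7 semitones, exactly the perfect fifth.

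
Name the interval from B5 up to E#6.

The letter names run B→E, a span of 3 letter steps, so the interval is some kind of fourth.
B to E# is 6 semitones. A perfect fourth is 5, so 6 makes it augmented.

augmented fourth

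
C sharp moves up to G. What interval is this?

The letter names run C→G, a span of 4 letter steps, so the interval is some kind of fifth.
C# to G is 6 semitones. A perfect fifth is 7, so 6 makes it diminished.

diminished fifth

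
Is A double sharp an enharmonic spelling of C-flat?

A## is pitch class 11; Cb is pitch class 11.
All spellings map to pitch class 11, so they are enharmonically equivalent.

Yes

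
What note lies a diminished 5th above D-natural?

Ab

D up a perfect fifth is A, so the target letter is A.
From D, a diminished fifth is 6 semitones up: Ab.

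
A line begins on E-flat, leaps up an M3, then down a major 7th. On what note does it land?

Ab

A major third up from Eb is G (letter G, 4 semitones up).
A major seventh down from G is Ab (letter A, 11 semitones down).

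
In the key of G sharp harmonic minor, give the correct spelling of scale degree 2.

Degree 2 takes the letter 1 step above G, which is A.
In harmonic minor, degree 2 sits 2 semitones above the tonic. G# + 2 semitones is pitch class 10, spelled on A as A#.

A#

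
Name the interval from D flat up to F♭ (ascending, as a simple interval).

minor third

Counting letters D–E–F gives a third.
Db→Fb = 3 semitones, 1 narrower than the major third (4), so minor.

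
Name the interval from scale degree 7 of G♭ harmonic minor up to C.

perfect fifth

Scale degree 7 of Gb harmonic minor is F.
F up to C: letters F→C make it a fifth; 7 semitones makes it perfect.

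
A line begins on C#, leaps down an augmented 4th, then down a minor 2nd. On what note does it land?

F#

An augmented fourth down from C# is G (letter G, 6 semitones down).
A minor second down from G is F# (letter F, 1 semitone down).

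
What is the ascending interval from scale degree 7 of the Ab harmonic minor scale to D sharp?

Scale degree 7 of Ab harmonic minor is G.
G up to D#: letters G→D make it a fifth; 8 semitones makes it augmented.

augmented fifth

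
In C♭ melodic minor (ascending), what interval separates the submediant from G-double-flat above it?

diminished seventh

The submediant of Cb melodic minor (ascending) is Ab.
Ab up to Gbb: letters A→G make it a seventh; 9 semitones makes it diminished.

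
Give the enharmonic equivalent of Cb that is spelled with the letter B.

Cb is pitch class 11. The letter B alone is pitch class 11.
Pitch class 11 on B needs no accidental: B.

B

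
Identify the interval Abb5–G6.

augmented seventh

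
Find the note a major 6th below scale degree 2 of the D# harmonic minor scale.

G#

Scale degree 2 of D# harmonic minor is E#.
A major sixth (9 semitones) below E# lands on the letter G, giving G#.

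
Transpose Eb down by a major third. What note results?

A third below E lands on the letter C.
A major third spans 4 semitones, so Eb moves to pitch class 11. On the letter C that is Cb.

Cb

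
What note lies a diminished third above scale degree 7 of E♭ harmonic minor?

Fb

Scale degree 7 of Eb harmonic minor is D.
A diminished third (2 semitones) above D lands on the letter F, giving Fb.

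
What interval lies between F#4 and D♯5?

major sixth

Counting letters F–G–A–B–C–D gives a sixth.
F#→D# = 9 semitones, exactly the major sixth.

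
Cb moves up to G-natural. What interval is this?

augmented fifth

Counting letters C–D–E–F–G gives a fifth.
Cb→G = 8 semitones, 1 wider than the perfect fifth (7), so augmented.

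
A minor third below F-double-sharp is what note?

D##

F down a major third is Db, so the target letter is D.
From F##, a minor third is 3 semitones down: D##.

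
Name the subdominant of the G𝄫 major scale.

The Gbb major scale runs Gbb Abb Bbb Cbb Dbb Ebb Fb.
Degree 4 is Cbb.

Cbb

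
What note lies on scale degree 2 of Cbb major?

Dbb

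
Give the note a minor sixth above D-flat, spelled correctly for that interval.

Bbb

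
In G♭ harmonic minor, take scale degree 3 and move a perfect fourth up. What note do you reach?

Scale degree 3 of Gb harmonic minor is Bbb.
A perfect fourth (5 semitones) above Bbb lands on the letter E, giving Ebb.

Ebb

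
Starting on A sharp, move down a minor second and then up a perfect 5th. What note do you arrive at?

A minor second down from A# is G## (letter G, 1 semitone down).
A perfect fifth up from G## is D## (letter D, 7 semitones up).

D##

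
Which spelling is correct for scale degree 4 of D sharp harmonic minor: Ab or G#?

G#

Each scale degree takes a distinct letter name. Degree 4 of a scale on D must use the letter G.
G# and Ab are enharmonically the same pitch, but only G# uses the letter G, so it is the correct spelling here.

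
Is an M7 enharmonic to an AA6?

Yes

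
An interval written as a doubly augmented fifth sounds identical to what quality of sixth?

A doubly augmented fifth spans 9 semitones.
A sixth spanning 9 semitones is major (the major sixth is 9).

major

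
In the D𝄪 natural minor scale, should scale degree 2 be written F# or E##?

Each scale degree takes a distinct letter name. Degree 2 of a scale on D must use the letter E.
E## and F# are enharmonically the same pitch, but only E## uses the letter E, so it is the correct spelling here.

E##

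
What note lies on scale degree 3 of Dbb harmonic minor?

Degree 3 takes the letter 2 steps above D, which is F.
In harmonic minor, degree 3 sits 3 semitones above the tonic. Dbb + 3 semitones is pitch class 3, spelled on F as Fbb.

Fbb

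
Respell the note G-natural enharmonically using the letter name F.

F##

G is pitch class 7. The letter F alone is pitch class 5.
To reach pitch class 7 from F requires an offset of +2 semitones, i.e. double sharp: F##.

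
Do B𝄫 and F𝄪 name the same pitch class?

No

Bbb is pitch class 9; F## is pitch class 7.
The pitch classes differ (9 vs. 7), so they are not enharmonic equivalents.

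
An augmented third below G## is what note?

G down a major third is Eb, so the target letter is E.
From G##, an augmented third is 5 semitones down: E.

E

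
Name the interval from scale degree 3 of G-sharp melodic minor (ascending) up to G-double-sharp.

Scale degree 3 of G# melodic minor (ascending) is B.
B up to G##: letters B→G make it a sixth; 10 semitones makes it augmented.

augmented sixth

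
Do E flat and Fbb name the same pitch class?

Yes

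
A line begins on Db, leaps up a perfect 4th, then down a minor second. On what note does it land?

A perfect fourth up from Db is Gb (letter G, 5 semitones up).
A minor second down from Gb is F (letter F, 1 semitone down).

F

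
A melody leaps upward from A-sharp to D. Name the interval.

Counting letters A–B–C–D gives a fourth.
A#→D = 4 semitones, 1 narrower than the perfect fourth (5), so diminished.

diminished fourth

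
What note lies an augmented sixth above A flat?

F#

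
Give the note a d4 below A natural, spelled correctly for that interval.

A down a perfect fourth is E, so the target letter is E.
From A, a diminished fourth is 4 semitones down: E#.

E#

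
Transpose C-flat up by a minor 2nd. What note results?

Dbb

A second above C lands on the letter D.
A minor second spans 1 semitone, so Cb moves to pitch class 0. On the letter D that is Dbb.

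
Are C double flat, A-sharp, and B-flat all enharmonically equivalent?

Cbb = pitch class 10 and A# = pitch class 10 and Bb = pitch class 10 — the same pitch class, so they are enharmonic equivalents.

Yes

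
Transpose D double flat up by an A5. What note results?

Ab

A fifth above D lands on the letter A.
An augmented fifth spans 8 semitones, so Dbb moves to pitch class 8. On the letter A that is Ab.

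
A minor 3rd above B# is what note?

A third above B lands on the letter D.
A minor third spans 3 semitones, so B# moves to pitch class 3. On the letter D that is D#.

D#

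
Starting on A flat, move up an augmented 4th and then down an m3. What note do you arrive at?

B

An augmented fourth up from Ab is D (letter D, 6 semitones up).
A minor third down from D is B (letter B, 3 semitones down).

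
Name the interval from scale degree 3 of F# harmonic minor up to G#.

major seventh

Scale degree 3 of F# harmonic minor is A.
A up to G#: letters A→G make it a seventh; 11 semitones makes it major.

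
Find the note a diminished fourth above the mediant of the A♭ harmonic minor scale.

Fbb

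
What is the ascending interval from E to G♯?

major third

Counting letters E–F–G gives a third.
E→G# = 4 semitones, exactly the major third.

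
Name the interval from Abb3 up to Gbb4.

Counting letters A–B–C–D–E–F–G gives a seventh.
Abb→Gbb = 10 semitones, 1 narrower than the major seventh (11), so minor.

minor seventh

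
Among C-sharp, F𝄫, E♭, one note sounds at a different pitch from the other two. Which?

C#

In 12-tone equal temperament, enharmonic equivalents share a pitch class. C# is pitch class 1; Fbb is pitch class 3; Eb is pitch class 3.
Fbb and Eb share pitch class 3, while C# is pitch class 1.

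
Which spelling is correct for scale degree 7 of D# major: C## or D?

Each scale degree takes a distinct letter name. Degree 7 of a scale on D must use the letter C.
C## and D are enharmonically the same pitch, but only C## uses the letter C, so it is the correct spelling here.

C##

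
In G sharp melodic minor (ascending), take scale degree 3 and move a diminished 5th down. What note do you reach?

Scale degree 3 of G# melodic minor (ascending) is B.
A diminished fifth (6 semitones) below B lands on the letter E, giving E#.

E#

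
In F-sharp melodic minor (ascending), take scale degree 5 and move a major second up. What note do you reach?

D#

Scale degree 5 of F# melodic minor (ascending) is C#.
A major second (2 semitones) above C# lands on the letter D, giving D#.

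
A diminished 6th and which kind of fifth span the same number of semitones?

A diminished sixth spans 7 semitones.
A fifth spanning 7 semitones is perfect (the perfect fifth is 7).

perfect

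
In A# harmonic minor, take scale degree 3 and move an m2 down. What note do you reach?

B#

Scale degree 3 of A# harmonic minor is C#.
A minor second (1 semitone) below C# lands on the letter B, giving B#.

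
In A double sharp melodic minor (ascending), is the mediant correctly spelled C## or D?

C##

Each scale degree takes a distinct letter name. Degree 3 of a scale on A must use the letter C.
C## and D are enharmonically the same pitch, but only C## uses the letter C, so it is the correct spelling here.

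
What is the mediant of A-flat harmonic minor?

The Ab harmonic minor scale runs Ab Bb Cb Db Eb Fb G.
Degree 3 is Cb.

Cb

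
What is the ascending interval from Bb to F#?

Counting letters B–C–D–E–F gives a fifth.
Bb→F# = 8 semitones, 1 wider than the perfect fifth (7), so augmented.

augmented fifth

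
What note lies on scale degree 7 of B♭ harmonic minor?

A

The Bb harmonic minor scale runs Bb C Db Eb F Gb A.
Degree 7 is A.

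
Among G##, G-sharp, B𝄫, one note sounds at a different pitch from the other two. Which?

In 12-tone equal temperament, enharmonic equivalents share a pitch class. G## is pitch class 9; G# is pitch class 8; Bbb is pitch class 9.
G## and Bbb share pitch class 9, while G# is pitch class 8.

G#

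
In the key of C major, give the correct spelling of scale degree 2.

D

Degree 2 takes the letter 1 step above C, which is D.
In major, degree 2 sits 2 semitones above the tonic. C + 2 semitones is pitch class 2, spelled on D as D.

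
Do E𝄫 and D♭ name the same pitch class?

Two spellings are enharmonically equivalent only if they share a pitch class.
Here Ebb → 2, Db → 1; 1 ≠ 2, so they are not.

No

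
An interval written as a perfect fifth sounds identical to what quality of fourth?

doubly augmented

A perfect fifth spans 7 semitones.
A fourth spanning 7 semitones is doubly augmented (the perfect fourth is 5).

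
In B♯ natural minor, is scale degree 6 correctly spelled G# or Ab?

G#

Each scale degree takes a distinct letter name. Degree 6 of a scale on B must use the letter G.
G# and Ab are enharmonically the same pitch, but only G# uses the letter G, so it is the correct spelling here.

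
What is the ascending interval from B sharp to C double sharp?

major second

Counting letters B–C gives a second.
B#→C## = 2 semitones, exactly the major second.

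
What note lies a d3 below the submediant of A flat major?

D#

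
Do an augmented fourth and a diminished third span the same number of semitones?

An augmented fourth spans 6 semitones; a diminished third spans 2.
The spans differ, so they are not enharmonic equivalents.

No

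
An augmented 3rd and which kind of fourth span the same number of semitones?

perfect

An augmented third spans 5 semitones.
A fourth spanning 5 semitones is perfect (the perfect fourth is 5).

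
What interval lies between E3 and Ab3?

diminished fourth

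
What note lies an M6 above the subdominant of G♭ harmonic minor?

The subdominant of Gb harmonic minor is Cb.
A major sixth (9 semitones) above Cb lands on the letter A, giving Ab.

Ab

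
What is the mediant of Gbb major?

The Gbb major scale runs Gbb Abb Bbb Cbb Dbb Ebb Fb.
Degree 3 is Bbb.

Bbb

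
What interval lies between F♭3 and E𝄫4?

The letter names run F→E, a span of 6 letter steps, so the interval is some kind of seventh.
Fb to Ebb is 10 semitones. A major seventh is 11, so 10 makes it minor.

minor seventh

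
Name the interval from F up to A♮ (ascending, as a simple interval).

The letter names run F→A, a span of 2 letter steps, so the interval is some kind of third.
F to A is 4 semitones. A major third is 4, so 4 makes it major.

major third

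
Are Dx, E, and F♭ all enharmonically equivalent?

D## is pitch class 4; E is pitch class 4; Fb is pitch class 4.
All spellings map to pitch class 4, so they are enharmonically equivalent.

Yes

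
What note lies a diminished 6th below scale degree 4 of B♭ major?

G#

Scale degree 4 of Bb major is Eb.
A diminished sixth (7 semitones) below Eb lands on the letter G, giving G#.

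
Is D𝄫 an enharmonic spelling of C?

Yes

Dbb = pitch class 0 and C = pitch class 0 — the same pitch class, so they are enharmonic equivalents.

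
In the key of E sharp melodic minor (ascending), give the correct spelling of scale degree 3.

Degree 3 takes the letter 2 steps above E, which is G.
In melodic minor (ascending), degree 3 sits 3 semitones above the tonic. E# + 3 semitones is pitch class 8, spelled on G as G#.

G#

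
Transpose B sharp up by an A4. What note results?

A fourth above B lands on the letter E.
An augmented fourth spans 6 semitones, so B# moves to pitch class 6. On the letter E that is E##.

E##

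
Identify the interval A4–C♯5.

major third

Counting letters A–B–C gives a third.
A→C# = 4 semitones, exactly the major third.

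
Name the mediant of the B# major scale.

The B# major scale runs B# C## D## E# F## G## A##.
Degree 3 is D##.

D##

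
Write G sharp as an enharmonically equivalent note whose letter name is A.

Ab

Plain A sits 1 semitone above G#, so on the letter A the same pitch needs a flat: Ab.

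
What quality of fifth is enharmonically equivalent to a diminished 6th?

perfect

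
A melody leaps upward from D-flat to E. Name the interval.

The letter names run D→E, a span of 1 letter step, so the interval is some kind of second.
Db to E is 3 semitones. A major second is 2, so 3 makes it augmented.

augmented second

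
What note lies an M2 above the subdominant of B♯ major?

F##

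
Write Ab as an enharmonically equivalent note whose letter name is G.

G#

Plain G sits 1 semitone below Ab, so on the letter G the same pitch needs a sharp: G#.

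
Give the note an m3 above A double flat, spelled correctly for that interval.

A up a major third is C#, so the target letter is C.
From Abb, a minor third is 3 semitones up: Cbb.

Cbb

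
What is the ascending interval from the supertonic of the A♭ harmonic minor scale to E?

The supertonic of Ab harmonic minor is Bb.
Bb up to E: letters B→E make it a fourth; 6 semitones makes it augmented.

augmented fourth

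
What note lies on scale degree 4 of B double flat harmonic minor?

The Bbb harmonic minor scale runs Bbb Cb Dbb Ebb Fb Gbb Ab.
Degree 4 is Ebb.

Ebb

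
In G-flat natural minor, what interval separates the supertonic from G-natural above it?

The supertonic of Gb natural minor is Ab.
Ab up to G: letters A→G make it a seventh; 11 semitones makes it major.

major seventh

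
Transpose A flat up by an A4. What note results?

A up a perfect fourth is D, so the target letter is D.
From Ab, an augmented fourth is 6 semitones up: D.

D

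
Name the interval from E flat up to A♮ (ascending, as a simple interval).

The letter names run E→A, a span of 3 letter steps, so the interval is some kind of fourth.
Eb to A is 6 semitones. A perfect fourth is 5, so 6 makes it augmented.

augmented fourth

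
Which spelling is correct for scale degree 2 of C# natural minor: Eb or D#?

Each scale degree takes a distinct letter name. Degree 2 of a scale on C must use the letter D.
D# and Eb are enharmonically the same pitch, but only D# uses the letter D, so it is the correct spelling here.

D#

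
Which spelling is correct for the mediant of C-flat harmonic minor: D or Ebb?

Ebb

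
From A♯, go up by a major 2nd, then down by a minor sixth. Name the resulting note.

D##

A major second up from A# is B# (letter B, 2 semitones up).
A minor sixth down from B# is D## (letter D, 8 semitones down).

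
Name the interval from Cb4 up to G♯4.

Counting letters C–D–E–F–G gives a fifth.
Cb→G# = 9 semitones, 2 wider than the perfect fifth (7), so doubly augmented.

doubly augmented fifth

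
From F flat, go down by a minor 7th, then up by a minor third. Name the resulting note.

A minor seventh down from Fb is Gb (letter G, 10 semitones down).
A minor third up from Gb is Bbb (letter B, 3 semitones up).

Bbb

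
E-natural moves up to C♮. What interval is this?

Counting letters E–F–G–A–B–C gives a sixth.
E→C = 8 semitones, 1 narrower than the major sixth (9), so minor.

minor sixth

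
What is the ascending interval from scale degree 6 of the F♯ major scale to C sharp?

Scale degree 6 of F# major is D#.
D# up to C#: letters D→C make it a seventh; 10 semitones makes it minor.

minor seventh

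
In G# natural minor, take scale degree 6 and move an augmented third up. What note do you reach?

Scale degree 6 of G# natural minor is E.
An augmented third (5 semitones) above E lands on the letter G, giving G##.

G##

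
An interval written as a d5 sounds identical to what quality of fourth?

A diminished fifth spans 6 semitones.
A fourth spanning 6 semitones is augmented (the perfect fourth is 5).

augmented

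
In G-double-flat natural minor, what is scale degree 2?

Degree 2 takes the letter 1 step above G, which is A.
In natural minor, degree 2 sits 2 semitones above the tonic. Gbb + 2 semitones is pitch class 7, spelled on A as Abb.

Abb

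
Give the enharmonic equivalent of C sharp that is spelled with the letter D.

Db

Plain D sits 1 semitone above C#, so on the letter D the same pitch needs a flat: Db.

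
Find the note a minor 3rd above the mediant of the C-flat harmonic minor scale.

Gbb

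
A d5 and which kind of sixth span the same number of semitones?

A diminished fifth spans 6 semitones.
A sixth spanning 6 semitones is doubly diminished (the major sixth is 9).

doubly diminished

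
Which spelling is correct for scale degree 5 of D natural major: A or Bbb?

A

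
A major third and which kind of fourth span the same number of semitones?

diminished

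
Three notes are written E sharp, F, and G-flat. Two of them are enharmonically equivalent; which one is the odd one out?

Gb

In 12-tone equal temperament, enharmonic equivalents share a pitch class. E# is pitch class 5; F is pitch class 5; Gb is pitch class 6.
E# and F share pitch class 5, while Gb is pitch class 6.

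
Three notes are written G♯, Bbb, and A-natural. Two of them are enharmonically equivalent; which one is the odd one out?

In 12-tone equal temperament, enharmonic equivalents share a pitch class. G# is pitch class 8; Bbb is pitch class 9; A is pitch class 9.
Bbb and A share pitch class 9, while G# is pitch class 8.

G#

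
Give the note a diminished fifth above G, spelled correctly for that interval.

G up a perfect fifth is D, so the target letter is D.
From G, a diminished fifth is 6 semitones up: Db.

Db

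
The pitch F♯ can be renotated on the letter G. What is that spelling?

Gb

F# is pitch class 6. The letter G alone is pitch class 7.
To reach pitch class 6 from G requires an offset of -1 semitone, i.e. flat: Gb.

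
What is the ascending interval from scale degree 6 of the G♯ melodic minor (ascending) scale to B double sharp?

augmented fifth

Scale degree 6 of G# melodic minor (ascending) is E#.
E# up to B##: letters E→B make it a fifth; 8 semitones makes it augmented.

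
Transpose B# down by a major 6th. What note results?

D#

B down a major sixth is D, so the target letter is D.
From B#, a major sixth is 9 semitones down: D#.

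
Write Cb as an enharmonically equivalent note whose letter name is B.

Plain B sits at the same pitch as Cb, so on the letter B the same pitch needs a natural: B.

B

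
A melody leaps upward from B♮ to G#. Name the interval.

Counting letters B–C–D–E–F–G gives a sixth.
B→G# = 9 semitones, exactly the major sixth.

major sixth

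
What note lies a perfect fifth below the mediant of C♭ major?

Ab

The mediant of Cb major is Eb.
A perfect fifth (7 semitones) below Eb lands on the letter A, giving Ab.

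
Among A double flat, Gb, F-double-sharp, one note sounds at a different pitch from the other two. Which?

In 12-tone equal temperament, enharmonic equivalents share a pitch class. Abb is pitch class 7; Gb is pitch class 6; F## is pitch class 7.
Abb and F## share pitch class 7, while Gb is pitch class 6.

Gb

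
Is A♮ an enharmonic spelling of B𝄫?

Yes

A = pitch class 9 and Bbb = pitch class 9 — the same pitch class, so they are enharmonic equivalents.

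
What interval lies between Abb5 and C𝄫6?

minor third

The letter names run A→C, a span of 2 letter steps, so the interval is some kind of third.
Abb to Cbb is 3 semitones. A major third is 4, so 3 makes it minor.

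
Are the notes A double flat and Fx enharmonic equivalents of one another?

Yes

Abb = pitch class 7 and F## = pitch class 7 — the same pitch class, so they are enharmonic equivalents.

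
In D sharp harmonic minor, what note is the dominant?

A#

The D# harmonic minor scale runs D# E# F# G# A# B C##.
Degree 5 is A#.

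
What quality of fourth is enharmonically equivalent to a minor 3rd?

doubly diminished

A minor third spans 3 semitones.
A fourth spanning 3 semitones is doubly diminished (the perfect fourth is 5).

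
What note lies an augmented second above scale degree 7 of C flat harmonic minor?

C#

Scale degree 7 of Cb harmonic minor is Bb.
An augmented second (3 semitones) above Bb lands on the letter C, giving C#.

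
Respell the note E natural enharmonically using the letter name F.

Plain F sits 1 semitone above E, so on the letter F the same pitch needs a flat: Fb.

Fb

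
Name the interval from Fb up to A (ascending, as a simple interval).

augmented third

Counting letters F–G–A gives a third.
Fb→A = 5 semitones, 1 wider than the major third (4), so augmented.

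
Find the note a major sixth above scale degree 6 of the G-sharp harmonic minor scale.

C#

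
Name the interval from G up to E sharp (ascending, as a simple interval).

The letter names run G→E, a span of 5 letter steps, so the interval is some kind of sixth.
G to E# is 10 semitones. A major sixth is 9, so 10 makes it augmented.

augmented sixth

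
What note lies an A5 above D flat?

A fifth above D lands on the letter A.
An augmented fifth spans 8 semitones, so Db moves to pitch class 9. On the letter A that is A.

A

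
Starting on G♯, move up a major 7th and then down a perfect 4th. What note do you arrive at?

C##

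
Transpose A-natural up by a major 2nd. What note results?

A second above A lands on the letter B.
A major second spans 2 semitones, so A moves to pitch class 11. On the letter B that is B.

B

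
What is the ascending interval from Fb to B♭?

augmented fourth

The letter names run F→B, a span of 3 letter steps, so the interval is some kind of fourth.
Fb to Bb is 6 semitones. A perfect fourth is 5, so 6 makes it augmented.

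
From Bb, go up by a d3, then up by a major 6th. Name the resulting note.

Bbb

A diminished third up from Bb is Dbb (letter D, 2 semitones up).
A major sixth up from Dbb is Bbb (letter B, 9 semitones up).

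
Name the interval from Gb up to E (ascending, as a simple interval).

augmented sixth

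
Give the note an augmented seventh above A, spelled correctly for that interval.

G##

A seventh above A lands on the letter G.
An augmented seventh spans 12 semitones, so A moves to pitch class 9. On the letter G that is G##.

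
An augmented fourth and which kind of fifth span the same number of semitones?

diminished

An augmented fourth spans 6 semitones.
A fifth spanning 6 semitones is diminished (the perfect fifth is 7).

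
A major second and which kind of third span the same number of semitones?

diminished

A major second spans 2 semitones.
A third spanning 2 semitones is diminished (the major third is 4).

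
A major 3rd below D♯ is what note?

B

D down a major third is Bb, so the target letter is B.
From D#, a major third is 4 semitones down: B.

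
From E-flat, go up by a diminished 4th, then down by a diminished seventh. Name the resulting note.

Bb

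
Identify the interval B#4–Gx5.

major sixth

The letter names run B→G, a span of 5 letter steps, so the interval is some kind of sixth.
B# to G## is 9 semitones. A major sixth is 9, so 9 makes it major.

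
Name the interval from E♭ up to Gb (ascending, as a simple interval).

Counting letters E–F–G gives a third.
Eb→Gb = 3 semitones, 1 narrower than the major third (4), so minor.

minor third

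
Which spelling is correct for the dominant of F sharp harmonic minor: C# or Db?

Each scale degree takes a distinct letter name. Degree 5 of a scale on F must use the letter C.
C# and Db are enharmonically the same pitch, but only C# uses the letter C, so it is the correct spelling here.

C#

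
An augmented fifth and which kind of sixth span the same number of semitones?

minor

An augmented fifth spans 8 semitones.
A sixth spanning 8 semitones is minor (the major sixth is 9).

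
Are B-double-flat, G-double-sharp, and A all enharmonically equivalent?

Bbb is pitch class 9; G## is pitch class 9; A is pitch class 9.
All spellings map to pitch class 9, so they are enharmonically equivalent.

Yes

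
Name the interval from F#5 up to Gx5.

augmented second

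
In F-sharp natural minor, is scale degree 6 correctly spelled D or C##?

D

Each scale degree takes a distinct letter name. Degree 6 of a scale on F must use the letter D.
D and C## are enharmonically the same pitch, but only D uses the letter D, so it is the correct spelling here.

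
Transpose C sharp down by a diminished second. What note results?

A second below C lands on the letter B.
A diminished second spans 0 semitones, so C# moves to pitch class 1. On the letter B that is B##.

B##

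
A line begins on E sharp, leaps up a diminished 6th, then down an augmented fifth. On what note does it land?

Fb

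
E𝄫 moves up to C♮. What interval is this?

augmented sixth

Counting letters E–F–G–A–B–C gives a sixth.
Ebb→C = 10 semitones, 1 wider than the major sixth (9), so augmented.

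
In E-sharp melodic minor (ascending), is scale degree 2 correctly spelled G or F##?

Each scale degree takes a distinct letter name. Degree 2 of a scale on E must use the letter F.
F## and G are enharmonically the same pitch, but only F## uses the letter F, so it is the correct spelling here.

F##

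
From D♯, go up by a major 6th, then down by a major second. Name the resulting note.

A#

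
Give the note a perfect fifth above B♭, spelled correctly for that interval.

B up a perfect fifth is F#, so the target letter is F.
From Bb, a perfect fifth is 7 semitones up: F.

F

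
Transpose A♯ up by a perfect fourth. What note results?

D#

A fourth above A lands on the letter D.
A perfect fourth spans 5 semitones, so A# moves to pitch class 3. On the letter D that is D#.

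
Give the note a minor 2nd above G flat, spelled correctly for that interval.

Abb

G up a major second is A, so the target letter is A.
From Gb, a minor second is 1 semitone up: Abb.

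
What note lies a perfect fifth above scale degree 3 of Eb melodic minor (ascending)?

Db

Scale degree 3 of Eb melodic minor (ascending) is Gb.
A perfect fifth (7 semitones) above Gb lands on the letter D, giving Db.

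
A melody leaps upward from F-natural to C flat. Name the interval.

Counting letters F–G–A–B–C gives a fifth.
F→Cb = 6 semitones, 1 narrower than the perfect fifth (7), so diminished.

diminished fifth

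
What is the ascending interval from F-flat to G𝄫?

minor second

Counting letters F–G gives a second.
Fb→Gbb = 1 semitone, 1 narrower than the major second (2), so minor.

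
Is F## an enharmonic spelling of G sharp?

No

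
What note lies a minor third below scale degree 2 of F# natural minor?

E#

Scale degree 2 of F# natural minor is G#.
A minor third (3 semitones) below G# lands on the letter E, giving E#.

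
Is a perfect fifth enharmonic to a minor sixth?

A perfect fifth spans 7 semitones; a minor sixth spans 8.
The spans differ, so they are not enharmonic equivalents.

No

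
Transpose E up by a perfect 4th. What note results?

A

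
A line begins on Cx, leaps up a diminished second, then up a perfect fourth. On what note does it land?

A diminished second up from C## is D (letter D, 0 semitones up).
A perfect fourth up from D is G (letter G, 5 semitones up).

G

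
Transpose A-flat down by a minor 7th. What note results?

Bb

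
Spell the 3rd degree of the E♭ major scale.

G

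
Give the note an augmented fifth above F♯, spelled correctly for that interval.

F up a perfect fifth is C, so the target letter is C.
From F#, an augmented fifth is 8 semitones up: C##.

C##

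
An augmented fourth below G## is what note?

D#

A fourth below G lands on the letter D.
An augmented fourth spans 6 semitones, so G## moves to pitch class 3. On the letter D that is D#.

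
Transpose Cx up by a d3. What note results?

C up a major third is E, so the target letter is E.
From C##, a diminished third is 2 semitones up: E.

E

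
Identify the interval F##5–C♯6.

diminished fifth

The letter names run F→C, a span of 4 letter steps, so the interval is some kind of fifth.
F## to C# is 6 semitones. A perfect fifth is 7, so 6 makes it diminished.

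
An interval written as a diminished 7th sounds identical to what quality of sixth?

major

A diminished seventh spans 9 semitones.
A sixth spanning 9 semitones is major (the major sixth is 9).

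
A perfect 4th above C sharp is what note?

F#

A fourth above C lands on the letter F.
A perfect fourth spans 5 semitones, so C# moves to pitch class 6. On the letter F that is F#.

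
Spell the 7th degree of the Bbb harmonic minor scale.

Ab

Degree 7 takes the letter 6 steps above B, which is A.
In harmonic minor, degree 7 sits 11 semitones above the tonic. Bbb + 11 semitones is pitch class 8, spelled on A as Ab.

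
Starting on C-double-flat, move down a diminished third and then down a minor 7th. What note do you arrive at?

Bb

A diminished third down from Cbb is Ab (letter A, 2 semitones down).
A minor seventh down from Ab is Bb (letter B, 10 semitones down).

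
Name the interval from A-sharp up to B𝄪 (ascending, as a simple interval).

The letter names run A→B, a span of 1 letter step, so the interval is some kind of second.
A# to B## is 3 semitones. A major second is 2, so 3 makes it augmented.

augmented second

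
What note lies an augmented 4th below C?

Gb

A fourth below C lands on the letter G.
An augmented fourth spans 6 semitones, so C moves to pitch class 6. On the letter G that is Gb.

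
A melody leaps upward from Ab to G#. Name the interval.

augmented seventh

The letter names run A→G, a span of 6 letter steps, so the interval is some kind of seventh.
Ab to G# is 12 semitones. A major seventh is 11, so 12 makes it augmented.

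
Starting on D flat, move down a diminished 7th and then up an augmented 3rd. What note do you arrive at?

G##

A diminished seventh down from Db is E (letter E, 9 semitones down).
An augmented third up from E is G## (letter G, 5 semitones up).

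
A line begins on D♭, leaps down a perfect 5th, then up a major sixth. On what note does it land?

Eb

A perfect fifth down from Db is Gb (letter G, 7 semitones down).
A major sixth up from Gb is Eb (letter E, 9 semitones up).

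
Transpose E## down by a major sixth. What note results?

A sixth below E lands on the letter G.
A major sixth spans 9 semitones, so E## moves to pitch class 9. On the letter G that is G##.

G##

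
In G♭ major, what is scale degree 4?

Degree 4 takes the letter 3 steps above G, which is C.
In major, degree 4 sits 5 semitones above the tonic. Gb + 5 semitones is pitch class 11, spelled on C as Cb.

Cb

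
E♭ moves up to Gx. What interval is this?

Counting letters E–F–G gives a third.
Eb→G## = 6 semitones, 2 wider than the major third (4), so doubly augmented.

doubly augmented third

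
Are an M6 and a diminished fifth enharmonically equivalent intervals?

No

A major sixth spans 9 semitones; a diminished fifth spans 6.
The spans differ, so they are not enharmonic equivalents.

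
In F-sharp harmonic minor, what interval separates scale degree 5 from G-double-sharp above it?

Scale degree 5 of F# harmonic minor is C#.
C# up to G##: letters C→G make it a fifth; 8 semitones makes it augmented.

augmented fifth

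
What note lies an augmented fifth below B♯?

A fifth below B lands on the letter E.
An augmented fifth spans 8 semitones, so B# moves to pitch class 4. On the letter E that is E.

E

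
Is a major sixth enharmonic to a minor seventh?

No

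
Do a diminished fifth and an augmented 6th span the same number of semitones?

A diminished fifth spans 6 semitones; an augmented sixth spans 10.
The spans differ, so they are not enharmonic equivalents.

No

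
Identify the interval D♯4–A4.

diminished fifth

The letter names run D→A, a span of 4 letter steps, so the interval is some kind of fifth.
D# to A is 6 semitones. A perfect fifth is 7, so 6 makes it diminished.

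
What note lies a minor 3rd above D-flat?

Fb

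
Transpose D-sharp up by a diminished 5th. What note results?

A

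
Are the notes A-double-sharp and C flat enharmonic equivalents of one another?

A## is pitch class 11; Cb is pitch class 11.
All spellings map to pitch class 11, so they are enharmonically equivalent.

Yes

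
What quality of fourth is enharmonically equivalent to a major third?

diminished

A major third spans 4 semitones.
A fourth spanning 4 semitones is diminished (the perfect fourth is 5).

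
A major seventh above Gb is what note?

F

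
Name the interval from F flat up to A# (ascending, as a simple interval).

Counting letters F–G–A gives a third.
Fb→A# = 6 semitones, 2 wider than the major third (4), so doubly augmented.

doubly augmented third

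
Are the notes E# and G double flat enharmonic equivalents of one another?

Yes

E# is pitch class 5; Gbb is pitch class 5.
All spellings map to pitch class 5, so they are enharmonically equivalent.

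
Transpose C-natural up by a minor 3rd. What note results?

C up a major third is E, so the target letter is E.
From C, a minor third is 3 semitones up: Eb.

Eb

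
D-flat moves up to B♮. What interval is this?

augmented sixth

Counting letters D–E–F–G–A–B gives a sixth.
Db→B = 10 semitones, 1 wider than the major sixth (9), so augmented.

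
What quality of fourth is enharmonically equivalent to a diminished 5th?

augmented

A diminished fifth spans 6 semitones.
A fourth spanning 6 semitones is augmented (the perfect fourth is 5).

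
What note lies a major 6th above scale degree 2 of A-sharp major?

G##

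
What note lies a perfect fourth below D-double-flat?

A fourth below D lands on the letter A.
A perfect fourth spans 5 semitones, so Dbb moves to pitch class 7. On the letter A that is Abb.

Abb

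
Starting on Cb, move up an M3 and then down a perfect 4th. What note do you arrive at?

Bb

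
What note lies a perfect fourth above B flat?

B up a perfect fourth is E, so the target letter is E.
From Bb, a perfect fourth is 5 semitones up: Eb.

Eb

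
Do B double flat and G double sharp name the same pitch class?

Bbb is pitch class 9; G## is pitch class 9.
All spellings map to pitch class 9, so they are enharmonically equivalent.

Yes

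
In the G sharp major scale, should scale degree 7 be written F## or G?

F##

Each scale degree takes a distinct letter name. Degree 7 of a scale on G must use the letter F.
F## and G are enharmonically the same pitch, but only F## uses the letter F, so it is the correct spelling here.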